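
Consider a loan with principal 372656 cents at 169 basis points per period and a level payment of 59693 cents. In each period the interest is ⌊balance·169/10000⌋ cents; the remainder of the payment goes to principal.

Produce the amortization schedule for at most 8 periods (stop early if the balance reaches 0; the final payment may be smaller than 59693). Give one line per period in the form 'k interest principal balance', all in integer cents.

1 6297 53396 319260
2 5395 54298 264962
3 4477 55216 209746
4 3544 56149 153597
5 2595 57098 96499
6 1630 58063 38436
7 649 38436 0

1. interest=⌊372656·169/10000⌋=6297; principal=59693-6297=53396; balance=372656-53396=319260
2. interest=⌊319260·169/10000⌋=5395; principal=59693-5395=54298; balance=319260-54298=264962
3. interest=⌊264962·169/10000⌋=4477; principal=59693-4477=55216; balance=264962-55216=209746
4. interest=⌊209746·169/10000⌋=3544; principal=59693-3544=56149; balance=209746-56149=153597
5. interest=⌊153597·169/10000⌋=2595; principal=59693-2595=57098; balance=153597-57098=96499
6. interest=⌊96499·169/10000⌋=1630; principal=59693-1630=58063; balance=96499-58063=38436
7. interest=⌊38436·169/10000⌋=649; principal=min(59693-649,38436)=38436; balance=38436-38436=0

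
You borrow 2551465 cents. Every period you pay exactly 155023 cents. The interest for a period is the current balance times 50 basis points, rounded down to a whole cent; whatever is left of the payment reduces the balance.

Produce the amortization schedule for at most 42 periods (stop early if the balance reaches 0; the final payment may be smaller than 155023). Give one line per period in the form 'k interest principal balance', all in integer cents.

1 12757 142266 2409199
2 12045 142978 2266221
3 11331 143692 2122529
4 10612 144411 1978118
5 9890 145133 1832985
6 9164 145859 1687126
7 8435 146588 1540538
8 7702 147321 1393217
9 6966 148057 1245160
10 6225 148798 1096362
11 5481 149542 946820
12 4734 150289 796531
13 3982 151041 645490
14 3227 151796 493694
15 2468 152555 341139
16 1705 153318 187821
17 939 154084 33737
18 168 33737 0

1. interest=⌊2551465·50/10000⌋=12757; principal=155023-12757=142266; balance=2551465-142266=2409199
2. interest=⌊2409199·50/10000⌋=12045; principal=155023-12045=142978; balance=2409199-142978=2266221
3. interest=⌊2266221·50/10000⌋=11331; principal=155023-11331=143692; balance=2266221-143692=2122529
4. interest=⌊2122529·50/10000⌋=10612; principal=155023-10612=144411; balance=2122529-144411=1978118
5. interest=⌊1978118·50/10000⌋=9890; principal=155023-9890=145133; balance=1978118-145133=1832985
6. interest=⌊1832985·50/10000⌋=9164; principal=155023-9164=145859; balance=1832985-145859=1687126
7. interest=⌊1687126·50/10000⌋=8435; principal=155023-8435=146588; balance=1687126-146588=1540538
8. interest=⌊1540538·50/10000⌋=7702; principal=155023-7702=147321; balance=1540538-147321=1393217
9. interest=⌊1393217·50/10000⌋=6966; principal=155023-6966=148057; balance=1393217-148057=1245160
10. interest=⌊1245160·50/10000⌋=6225; principal=155023-6225=148798; balance=1245160-148798=1096362
11. interest=⌊1096362·50/10000⌋=5481; principal=155023-5481=149542; balance=1096362-149542=946820
12. interest=⌊946820·50/10000⌋=4734; principal=155023-4734=150289; balance=946820-150289=796531
13. interest=⌊796531·50/10000⌋=3982; principal=155023-3982=151041; balance=796531-151041=645490
14. interest=⌊645490·50/10000⌋=3227; principal=155023-3227=151796; balance=645490-151796=493694
15. interest=⌊493694·50/10000⌋=2468; principal=155023-2468=152555; balance=493694-152555=341139
16. interest=⌊341139·50/10000⌋=1705; principal=155023-1705=153318; balance=341139-153318=187821
17. interest=⌊187821·50/10000⌋=939; principal=155023-939=154084; balance=187821-154084=33737
18. interest=⌊33737·50/10000⌋=168; principal=min(155023-168,33737)=33737; balance=33737-33737=0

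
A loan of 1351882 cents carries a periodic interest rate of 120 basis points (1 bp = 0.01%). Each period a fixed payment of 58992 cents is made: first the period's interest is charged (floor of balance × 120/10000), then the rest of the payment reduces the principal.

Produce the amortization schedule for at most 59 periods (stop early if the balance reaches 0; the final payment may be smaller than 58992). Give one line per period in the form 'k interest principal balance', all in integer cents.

1 16222 42770 1309112
2 15709 43283 1265829
3 15189 43803 1222026
4 14664 44328 1177698
5 14132 44860 1132838
6 13594 45398 1087440
7 13049 45943 1041497
8 12497 46495 995002
9 11940 47052 947950
10 11375 47617 900333
11 10803 48189 852144
12 10225 48767 803377
13 9640 49352 754025
14 9048 49944 704081
15 8448 50544 653537
16 7842 51150 602387
17 7228 51764 550623
18 6607 52385 498238
19 5978 53014 445224
20 5342 53650 391574
21 4698 54294 337280
22 4047 54945 282335
23 3388 55604 226731
24 2720 56272 170459
25 2045 56947 113512
26 1362 57630 55882
27 670 55882 0

1. interest=⌊1351882·120/10000⌋=16222; principal=58992-16222=42770; balance=1351882-42770=1309112
2. interest=⌊1309112·120/10000⌋=15709; principal=58992-15709=43283; balance=1309112-43283=1265829
3. interest=⌊1265829·120/10000⌋=15189; principal=58992-15189=43803; balance=1265829-43803=1222026
4. interest=⌊1222026·120/10000⌋=14664; principal=58992-14664=44328; balance=1222026-44328=1177698
5. interest=⌊1177698·120/10000⌋=14132; principal=58992-14132=44860; balance=1177698-44860=1132838
6. interest=⌊1132838·120/10000⌋=13594; principal=58992-13594=45398; balance=1132838-45398=1087440
7. interest=⌊1087440·120/10000⌋=13049; principal=58992-13049=45943; balance=1087440-45943=1041497
8. interest=⌊1041497·120/10000⌋=12497; principal=58992-12497=46495; balance=1041497-46495=995002
9. interest=⌊995002·120/10000⌋=11940; principal=58992-11940=47052; balance=995002-47052=947950
10. interest=⌊947950·120/10000⌋=11375; principal=58992-11375=47617; balance=947950-47617=900333
11. interest=⌊900333·120/10000⌋=10803; principal=58992-10803=48189; balance=900333-48189=852144
12. interest=⌊852144·120/10000⌋=10225; principal=58992-10225=48767; balance=852144-48767=803377
13. interest=⌊803377·120/10000⌋=9640; principal=58992-9640=49352; balance=803377-49352=754025
14. interest=⌊754025·120/10000⌋=9048; principal=58992-9048=49944; balance=754025-49944=704081
15. interest=⌊704081·120/10000⌋=8448; principal=58992-8448=50544; balance=704081-50544=653537
16. interest=⌊653537·120/10000⌋=7842; principal=58992-7842=51150; balance=653537-51150=602387
17. interest=⌊602387·120/10000⌋=7228; principal=58992-7228=51764; balance=602387-51764=550623
18. interest=⌊550623·120/10000⌋=6607; principal=58992-6607=52385; balance=550623-52385=498238
19. interest=⌊498238·120/10000⌋=5978; principal=58992-5978=53014; balance=498238-53014=445224
20. interest=⌊445224·120/10000⌋=5342; principal=58992-5342=53650; balance=445224-53650=391574
21. interest=⌊391574·120/10000⌋=4698; principal=58992-4698=54294; balance=391574-54294=337280
22. interest=⌊337280·120/10000⌋=4047; principal=58992-4047=54945; balance=337280-54945=282335
23. interest=⌊282335·120/10000⌋=3388; principal=58992-3388=55604; balance=282335-55604=226731
24. interest=⌊226731·120/10000⌋=2720; principal=58992-2720=56272; balance=226731-56272=170459
25. interest=⌊170459·120/10000⌋=2045; principal=58992-2045=56947; balance=170459-56947=113512
26. interest=⌊113512·120/10000⌋=1362; principal=58992-1362=57630; balance=113512-57630=55882
27. interest=⌊55882·120/10000⌋=670; principal=min(58992-670,55882)=55882; balance=55882-55882=0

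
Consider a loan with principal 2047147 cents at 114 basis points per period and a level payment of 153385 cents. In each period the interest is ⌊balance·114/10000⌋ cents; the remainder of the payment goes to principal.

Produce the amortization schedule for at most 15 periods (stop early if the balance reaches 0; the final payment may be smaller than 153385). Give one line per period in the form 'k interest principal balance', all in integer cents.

1 23337 130048 1917099
2 21854 131531 1785568
3 20355 133030 1652538
4 18838 134547 1517991
5 17305 136080 1381911
6 15753 137632 1244279
7 14184 139201 1105078
8 12597 140788 964290
9 10992 142393 821897
10 9369 144016 677881
11 7727 145658 532223
12 6067 147318 384905
13 4387 148998 235907
14 2689 150696 85211
15 971 85211 0

1. interest=⌊2047147·114/10000⌋=23337; principal=153385-23337=130048; balance=2047147-130048=1917099
2. interest=⌊1917099·114/10000⌋=21854; principal=153385-21854=131531; balance=1917099-131531=1785568
3. interest=⌊1785568·114/10000⌋=20355; principal=153385-20355=133030; balance=1785568-133030=1652538
4. interest=⌊1652538·114/10000⌋=18838; principal=153385-18838=134547; balance=1652538-134547=1517991
5. interest=⌊1517991·114/10000⌋=17305; principal=153385-17305=136080; balance=1517991-136080=1381911
6. interest=⌊1381911·114/10000⌋=15753; principal=153385-15753=137632; balance=1381911-137632=1244279
7. interest=⌊1244279·114/10000⌋=14184; principal=153385-14184=139201; balance=1244279-139201=1105078
8. interest=⌊1105078·114/10000⌋=12597; principal=153385-12597=140788; balance=1105078-140788=964290
9. interest=⌊964290·114/10000⌋=10992; principal=153385-10992=142393; balance=964290-142393=821897
10. interest=⌊821897·114/10000⌋=9369; principal=153385-9369=144016; balance=821897-144016=677881
11. interest=⌊677881·114/10000⌋=7727; principal=153385-7727=145658; balance=677881-145658=532223
12. interest=⌊532223·114/10000⌋=6067; principal=153385-6067=147318; balance=532223-147318=384905
13. interest=⌊384905·114/10000⌋=4387; principal=153385-4387=148998; balance=384905-148998=235907
14. interest=⌊235907·114/10000⌋=2689; principal=153385-2689=150696; balance=235907-150696=85211
15. interest=⌊85211·114/10000⌋=971; principal=min(153385-971,85211)=85211; balance=85211-85211=0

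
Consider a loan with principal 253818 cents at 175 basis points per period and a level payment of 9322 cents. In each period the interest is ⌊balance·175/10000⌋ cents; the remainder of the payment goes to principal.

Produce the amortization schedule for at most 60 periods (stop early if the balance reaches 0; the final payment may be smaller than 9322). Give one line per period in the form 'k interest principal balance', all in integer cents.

1. interest=⌊253818·175/10000⌋=4441; principal=9322-4441=4881; balance=253818-4881=248937
2. interest=⌊248937·175/10000⌋=4356; principal=9322-4356=4966; balance=248937-4966=243971
3. interest=⌊243971·175/10000⌋=4269; principal=9322-4269=5053; balance=243971-5053=238918
4. interest=⌊238918·175/10000⌋=4181; principal=9322-4181=5141; balance=238918-5141=233777
5. interest=⌊233777·175/10000⌋=4091; principal=9322-4091=5231; balance=233777-5231=228546
6. interest=⌊228546·175/10000⌋=3999; principal=9322-3999=5323; balance=228546-5323=223223
7. interest=⌊223223·175/10000⌋=3906; principal=9322-3906=5416; balance=223223-5416=217807
8. interest=⌊217807·175/10000⌋=3811; principal=9322-3811=5511; balance=217807-5511=212296
9. interest=⌊212296·175/10000⌋=3715; principal=9322-3715=5607; balance=212296-5607=206689
10. interest=⌊206689·175/10000⌋=3617; principal=9322-3617=5705; balance=206689-5705=200984
11. interest=⌊200984·175/10000⌋=3517; principal=9322-3517=5805; balance=200984-5805=195179
12. interest=⌊195179·175/10000⌋=3415; principal=9322-3415=5907; balance=195179-5907=189272
13. interest=⌊189272·175/10000⌋=3312; principal=9322-3312=6010; balance=189272-6010=183262
14. interest=⌊183262·175/10000⌋=3207; principal=9322-3207=6115; balance=183262-6115=177147
15. interest=⌊177147·175/10000⌋=3100; principal=9322-3100=6222; balance=177147-6222=170925
16. interest=⌊170925·175/10000⌋=2991; principal=9322-2991=6331; balance=170925-6331=164594
17. interest=⌊164594·175/10000⌋=2880; principal=9322-2880=6442; balance=164594-6442=158152
18. interest=⌊158152·175/10000⌋=2767; principal=9322-2767=6555; balance=158152-6555=151597
19. interest=⌊151597·175/10000⌋=2652; principal=9322-2652=6670; balance=151597-6670=144927
20. interest=⌊144927·175/10000⌋=2536; principal=9322-2536=6786; balance=144927-6786=138141
21. interest=⌊138141·175/10000⌋=2417; principal=9322-2417=6905; balance=138141-6905=131236
22. interest=⌊131236·175/10000⌋=2296; principal=9322-2296=7026; balance=131236-7026=124210
23. interest=⌊124210·175/10000⌋=2173; principal=9322-2173=7149; balance=124210-7149=117061
24. interest=⌊117061·175/10000⌋=2048; principal=9322-2048=7274; balance=117061-7274=109787
25. interest=⌊109787·175/10000⌋=1921; principal=9322-1921=7401; balance=109787-7401=102386
26. interest=⌊102386·175/10000⌋=1791; principal=9322-1791=7531; balance=102386-7531=94855
27. interest=⌊94855·175/10000⌋=1659; principal=9322-1659=7663; balance=94855-7663=87192
28. interest=⌊87192·175/10000⌋=1525; principal=9322-1525=7797; balance=87192-7797=79395
29. interest=⌊79395·175/10000⌋=1389; principal=9322-1389=7933; balance=79395-7933=71462
30. interest=⌊71462·175/10000⌋=1250; principal=9322-1250=8072; balance=71462-8072=63390
31. interest=⌊63390·175/10000⌋=1109; principal=9322-1109=8213; balance=63390-8213=55177
32. interest=⌊55177·175/10000⌋=965; principal=9322-965=8357; balance=55177-8357=46820
33. interest=⌊46820·175/10000⌋=819; principal=9322-819=8503; balance=46820-8503=38317
34. interest=⌊38317·175/10000⌋=670; principal=9322-670=8652; balance=38317-8652=29665
35. interest=⌊29665·175/10000⌋=519; principal=9322-519=8803; balance=29665-8803=20862
36. interest=⌊20862·175/10000⌋=365; principal=9322-365=8957; balance=20862-8957=11905
37. interest=⌊11905·175/10000⌋=208; principal=9322-208=9114; balance=11905-9114=2791
38. interest=⌊2791·175/10000⌋=48; principal=min(9322-48,2791)=2791; balance=2791-2791=0

1 4441 4881 248937
2 4356 4966 243971
3 4269 5053 238918
4 4181 5141 233777
5 4091 5231 228546
6 3999 5323 223223
7 3906 5416 217807
8 3811 5511 212296
9 3715 5607 206689
10 3617 5705 200984
11 3517 5805 195179
12 3415 5907 189272
13 3312 6010 183262
14 3207 6115 177147
15 3100 6222 170925
16 2991 6331 164594
17 2880 6442 158152
18 2767 6555 151597
19 2652 6670 144927
20 2536 6786 138141
21 2417 6905 131236
22 2296 7026 124210
23 2173 7149 117061
24 2048 7274 109787
25 1921 7401 102386
26 1791 7531 94855
27 1659 7663 87192
28 1525 7797 79395
29 1389 7933 71462
30 1250 8072 63390
31 1109 8213 55177
32 965 8357 46820
33 819 8503 38317
34 670 8652 29665
35 519 8803 20862
36 365 8957 11905
37 208 9114 2791
38 48 2791 0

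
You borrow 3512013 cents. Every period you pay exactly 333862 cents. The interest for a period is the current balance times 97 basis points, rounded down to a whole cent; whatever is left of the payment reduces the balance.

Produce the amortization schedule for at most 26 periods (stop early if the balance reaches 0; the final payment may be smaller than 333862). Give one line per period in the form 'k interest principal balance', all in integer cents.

1 34066 299796 3212217
2 31158 302704 2909513
3 28222 305640 2603873
4 25257 308605 2295268
5 22264 311598 1983670
6 19241 314621 1669049
7 16189 317673 1351376
8 13108 320754 1030622
9 9997 323865 706757
10 6855 327007 379750
11 3683 330179 49571
12 480 49571 0

1. interest=⌊3512013·97/10000⌋=34066; principal=333862-34066=299796; balance=3512013-299796=3212217
2. interest=⌊3212217·97/10000⌋=31158; principal=333862-31158=302704; balance=3212217-302704=2909513
3. interest=⌊2909513·97/10000⌋=28222; principal=333862-28222=305640; balance=2909513-305640=2603873
4. interest=⌊2603873·97/10000⌋=25257; principal=333862-25257=308605; balance=2603873-308605=2295268
5. interest=⌊2295268·97/10000⌋=22264; principal=333862-22264=311598; balance=2295268-311598=1983670
6. interest=⌊1983670·97/10000⌋=19241; principal=333862-19241=314621; balance=1983670-314621=1669049
7. interest=⌊1669049·97/10000⌋=16189; principal=333862-16189=317673; balance=1669049-317673=1351376
8. interest=⌊1351376·97/10000⌋=13108; principal=333862-13108=320754; balance=1351376-320754=1030622
9. interest=⌊1030622·97/10000⌋=9997; principal=333862-9997=323865; balance=1030622-323865=706757
10. interest=⌊706757·97/10000⌋=6855; principal=333862-6855=327007; balance=706757-327007=379750
11. interest=⌊379750·97/10000⌋=3683; principal=333862-3683=330179; balance=379750-330179=49571
12. interest=⌊49571·97/10000⌋=480; principal=min(333862-480,49571)=49571; balance=49571-49571=0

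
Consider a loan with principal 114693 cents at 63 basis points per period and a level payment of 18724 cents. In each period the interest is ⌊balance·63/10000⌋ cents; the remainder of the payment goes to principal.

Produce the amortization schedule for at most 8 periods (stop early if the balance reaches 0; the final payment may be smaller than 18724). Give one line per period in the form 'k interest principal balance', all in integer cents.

1. interest=⌊114693·63/10000⌋=722; principal=18724-722=18002; balance=114693-18002=96691
2. interest=⌊96691·63/10000⌋=609; principal=18724-609=18115; balance=96691-18115=78576
3. interest=⌊78576·63/10000⌋=495; principal=18724-495=18229; balance=78576-18229=60347
4. interest=⌊60347·63/10000⌋=380; principal=18724-380=18344; balance=60347-18344=42003
5. interest=⌊42003·63/10000⌋=264; principal=18724-264=18460; balance=42003-18460=23543
6. interest=⌊23543·63/10000⌋=148; principal=18724-148=18576; balance=23543-18576=4967
7. interest=⌊4967·63/10000⌋=31; principal=min(18724-31,4967)=4967; balance=4967-4967=0

1 722 18002 96691
2 609 18115 78576
3 495 18229 60347
4 380 18344 42003
5 264 18460 23543
6 148 18576 4967
7 31 4967 0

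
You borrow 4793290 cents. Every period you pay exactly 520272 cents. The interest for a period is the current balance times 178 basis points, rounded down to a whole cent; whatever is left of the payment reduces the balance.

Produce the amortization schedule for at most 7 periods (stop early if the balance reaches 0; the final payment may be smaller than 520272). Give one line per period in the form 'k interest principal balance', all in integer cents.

1 85320 434952 4358338
2 77578 442694 3915644
3 69698 450574 3465070
4 61678 458594 3006476
5 53515 466757 2539719
6 45206 475066 2064653
7 36750 483522 1581131

1. interest=⌊4793290·178/10000⌋=85320; principal=520272-85320=434952; balance=4793290-434952=4358338
2. interest=⌊4358338·178/10000⌋=77578; principal=520272-77578=442694; balance=4358338-442694=3915644
3. interest=⌊3915644·178/10000⌋=69698; principal=520272-69698=450574; balance=3915644-450574=3465070
4. interest=⌊3465070·178/10000⌋=61678; principal=520272-61678=458594; balance=3465070-458594=3006476
5. interest=⌊3006476·178/10000⌋=53515; principal=520272-53515=466757; balance=3006476-466757=2539719
6. interest=⌊2539719·178/10000⌋=45206; principal=520272-45206=475066; balance=2539719-475066=2064653
7. interest=⌊2064653·178/10000⌋=36750; principal=520272-36750=483522; balance=2064653-483522=1581131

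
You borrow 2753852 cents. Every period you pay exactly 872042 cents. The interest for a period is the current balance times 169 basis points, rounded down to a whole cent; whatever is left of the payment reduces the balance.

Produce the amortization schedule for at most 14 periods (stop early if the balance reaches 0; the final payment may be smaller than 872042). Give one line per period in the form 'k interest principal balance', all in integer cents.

1. interest=⌊2753852·169/10000⌋=46540; principal=872042-46540=825502; balance=2753852-825502=1928350
2. interest=⌊1928350·169/10000⌋=32589; principal=872042-32589=839453; balance=1928350-839453=1088897
3. interest=⌊1088897·169/10000⌋=18402; principal=872042-18402=853640; balance=1088897-853640=235257
4. interest=⌊235257·169/10000⌋=3975; principal=min(872042-3975,235257)=235257; balance=235257-235257=0

1 46540 825502 1928350
2 32589 839453 1088897
3 18402 853640 235257
4 3975 235257 0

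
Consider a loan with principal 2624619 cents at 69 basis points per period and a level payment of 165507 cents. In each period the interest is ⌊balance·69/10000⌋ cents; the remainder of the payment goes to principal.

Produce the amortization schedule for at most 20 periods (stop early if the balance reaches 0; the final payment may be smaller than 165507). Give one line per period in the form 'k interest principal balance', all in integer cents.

1 18109 147398 2477221
2 17092 148415 2328806
3 16068 149439 2179367
4 15037 150470 2028897
5 13999 151508 1877389
6 12953 152554 1724835
7 11901 153606 1571229
8 10841 154666 1416563
9 9774 155733 1260830
10 8699 156808 1104022
11 7617 157890 946132
12 6528 158979 787153
13 5431 160076 627077
14 4326 161181 465896
15 3214 162293 303603
16 2094 163413 140190
17 967 140190 0

1. interest=⌊2624619·69/10000⌋=18109; principal=165507-18109=147398; balance=2624619-147398=2477221
2. interest=⌊2477221·69/10000⌋=17092; principal=165507-17092=148415; balance=2477221-148415=2328806
3. interest=⌊2328806·69/10000⌋=16068; principal=165507-16068=149439; balance=2328806-149439=2179367
4. interest=⌊2179367·69/10000⌋=15037; principal=165507-15037=150470; balance=2179367-150470=2028897
5. interest=⌊2028897·69/10000⌋=13999; principal=165507-13999=151508; balance=2028897-151508=1877389
6. interest=⌊1877389·69/10000⌋=12953; principal=165507-12953=152554; balance=1877389-152554=1724835
7. interest=⌊1724835·69/10000⌋=11901; principal=165507-11901=153606; balance=1724835-153606=1571229
8. interest=⌊1571229·69/10000⌋=10841; principal=165507-10841=154666; balance=1571229-154666=1416563
9. interest=⌊1416563·69/10000⌋=9774; principal=165507-9774=155733; balance=1416563-155733=1260830
10. interest=⌊1260830·69/10000⌋=8699; principal=165507-8699=156808; balance=1260830-156808=1104022
11. interest=⌊1104022·69/10000⌋=7617; principal=165507-7617=157890; balance=1104022-157890=946132
12. interest=⌊946132·69/10000⌋=6528; principal=165507-6528=158979; balance=946132-158979=787153
13. interest=⌊787153·69/10000⌋=5431; principal=165507-5431=160076; balance=787153-160076=627077
14. interest=⌊627077·69/10000⌋=4326; principal=165507-4326=161181; balance=627077-161181=465896
15. interest=⌊465896·69/10000⌋=3214; principal=165507-3214=162293; balance=465896-162293=303603
16. interest=⌊303603·69/10000⌋=2094; principal=165507-2094=163413; balance=303603-163413=140190
17. interest=⌊140190·69/10000⌋=967; principal=min(165507-967,140190)=140190; balance=140190-140190=0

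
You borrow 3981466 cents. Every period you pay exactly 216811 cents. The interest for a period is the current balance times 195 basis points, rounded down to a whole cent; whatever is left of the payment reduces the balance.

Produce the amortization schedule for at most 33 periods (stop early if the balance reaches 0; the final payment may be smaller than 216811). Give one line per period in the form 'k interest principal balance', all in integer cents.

1 77638 139173 3842293
2 74924 141887 3700406
3 72157 144654 3555752
4 69337 147474 3408278
5 66461 150350 3257928
6 63529 153282 3104646
7 60540 156271 2948375
8 57493 159318 2789057
9 54386 162425 2626632
10 51219 165592 2461040
11 47990 168821 2292219
12 44698 172113 2120106
13 41342 175469 1944637
14 37920 178891 1765746
15 34432 182379 1583367
16 30875 185936 1397431
17 27249 189562 1207869
18 23553 193258 1014611
19 19784 197027 817584
20 15942 200869 616715
21 12025 204786 411929
22 8032 208779 203150
23 3961 203150 0

1. interest=⌊3981466·195/10000⌋=77638; principal=216811-77638=139173; balance=3981466-139173=3842293
2. interest=⌊3842293·195/10000⌋=74924; principal=216811-74924=141887; balance=3842293-141887=3700406
3. interest=⌊3700406·195/10000⌋=72157; principal=216811-72157=144654; balance=3700406-144654=3555752
4. interest=⌊3555752·195/10000⌋=69337; principal=216811-69337=147474; balance=3555752-147474=3408278
5. interest=⌊3408278·195/10000⌋=66461; principal=216811-66461=150350; balance=3408278-150350=3257928
6. interest=⌊3257928·195/10000⌋=63529; principal=216811-63529=153282; balance=3257928-153282=3104646
7. interest=⌊3104646·195/10000⌋=60540; principal=216811-60540=156271; balance=3104646-156271=2948375
8. interest=⌊2948375·195/10000⌋=57493; principal=216811-57493=159318; balance=2948375-159318=2789057
9. interest=⌊2789057·195/10000⌋=54386; principal=216811-54386=162425; balance=2789057-162425=2626632
10. interest=⌊2626632·195/10000⌋=51219; principal=216811-51219=165592; balance=2626632-165592=2461040
11. interest=⌊2461040·195/10000⌋=47990; principal=216811-47990=168821; balance=2461040-168821=2292219
12. interest=⌊2292219·195/10000⌋=44698; principal=216811-44698=172113; balance=2292219-172113=2120106
13. interest=⌊2120106·195/10000⌋=41342; principal=216811-41342=175469; balance=2120106-175469=1944637
14. interest=⌊1944637·195/10000⌋=37920; principal=216811-37920=178891; balance=1944637-178891=1765746
15. interest=⌊1765746·195/10000⌋=34432; principal=216811-34432=182379; balance=1765746-182379=1583367
16. interest=⌊1583367·195/10000⌋=30875; principal=216811-30875=185936; balance=1583367-185936=1397431
17. interest=⌊1397431·195/10000⌋=27249; principal=216811-27249=189562; balance=1397431-189562=1207869
18. interest=⌊1207869·195/10000⌋=23553; principal=216811-23553=193258; balance=1207869-193258=1014611
19. interest=⌊1014611·195/10000⌋=19784; principal=216811-19784=197027; balance=1014611-197027=817584
20. interest=⌊817584·195/10000⌋=15942; principal=216811-15942=200869; balance=817584-200869=616715
21. interest=⌊616715·195/10000⌋=12025; principal=216811-12025=204786; balance=616715-204786=411929
22. interest=⌊411929·195/10000⌋=8032; principal=216811-8032=208779; balance=411929-208779=203150
23. interest=⌊203150·195/10000⌋=3961; principal=min(216811-3961,203150)=203150; balance=203150-203150=0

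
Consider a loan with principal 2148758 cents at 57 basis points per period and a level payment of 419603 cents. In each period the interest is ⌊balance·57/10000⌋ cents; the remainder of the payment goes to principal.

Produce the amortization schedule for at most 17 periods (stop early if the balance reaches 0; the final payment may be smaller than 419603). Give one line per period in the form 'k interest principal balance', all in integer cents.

1 12247 407356 1741402
2 9925 409678 1331724
3 7590 412013 919711
4 5242 414361 505350
5 2880 416723 88627
6 505 88627 0

1. interest=⌊2148758·57/10000⌋=12247; principal=419603-12247=407356; balance=2148758-407356=1741402
2. interest=⌊1741402·57/10000⌋=9925; principal=419603-9925=409678; balance=1741402-409678=1331724
3. interest=⌊1331724·57/10000⌋=7590; principal=419603-7590=412013; balance=1331724-412013=919711
4. interest=⌊919711·57/10000⌋=5242; principal=419603-5242=414361; balance=919711-414361=505350
5. interest=⌊505350·57/10000⌋=2880; principal=419603-2880=416723; balance=505350-416723=88627
6. interest=⌊88627·57/10000⌋=505; principal=min(419603-505,88627)=88627; balance=88627-88627=0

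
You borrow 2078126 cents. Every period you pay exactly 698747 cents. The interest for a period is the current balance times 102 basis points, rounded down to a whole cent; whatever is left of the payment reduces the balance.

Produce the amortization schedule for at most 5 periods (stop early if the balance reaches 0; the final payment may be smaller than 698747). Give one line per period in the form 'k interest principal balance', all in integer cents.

1. interest=⌊2078126·102/10000⌋=21196; principal=698747-21196=677551; balance=2078126-677551=1400575
2. interest=⌊1400575·102/10000⌋=14285; principal=698747-14285=684462; balance=1400575-684462=716113
3. interest=⌊716113·102/10000⌋=7304; principal=698747-7304=691443; balance=716113-691443=24670
4. interest=⌊24670·102/10000⌋=251; principal=min(698747-251,24670)=24670; balance=24670-24670=0

1 21196 677551 1400575
2 14285 684462 716113
3 7304 691443 24670
4 251 24670 0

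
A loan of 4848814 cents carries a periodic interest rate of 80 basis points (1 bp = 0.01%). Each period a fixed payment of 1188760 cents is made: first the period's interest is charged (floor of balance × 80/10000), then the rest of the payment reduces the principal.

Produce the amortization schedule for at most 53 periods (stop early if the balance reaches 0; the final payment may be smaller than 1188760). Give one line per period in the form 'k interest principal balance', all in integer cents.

1 38790 1149970 3698844
2 29590 1159170 2539674
3 20317 1168443 1371231
4 10969 1177791 193440
5 1547 193440 0

1. interest=⌊4848814·80/10000⌋=38790; principal=1188760-38790=1149970; balance=4848814-1149970=3698844
2. interest=⌊3698844·80/10000⌋=29590; principal=1188760-29590=1159170; balance=3698844-1159170=2539674
3. interest=⌊2539674·80/10000⌋=20317; principal=1188760-20317=1168443; balance=2539674-1168443=1371231
4. interest=⌊1371231·80/10000⌋=10969; principal=1188760-10969=1177791; balance=1371231-1177791=193440
5. interest=⌊193440·80/10000⌋=1547; principal=min(1188760-1547,193440)=193440; balance=193440-193440=0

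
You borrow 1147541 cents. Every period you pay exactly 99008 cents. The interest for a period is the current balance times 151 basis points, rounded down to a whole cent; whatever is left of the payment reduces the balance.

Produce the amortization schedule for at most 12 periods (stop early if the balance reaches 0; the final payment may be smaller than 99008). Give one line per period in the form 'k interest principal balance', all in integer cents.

1 17327 81681 1065860
2 16094 82914 982946
3 14842 84166 898780
4 13571 85437 813343
5 12281 86727 726616
6 10971 88037 638579
7 9642 89366 549213
8 8293 90715 458498
9 6923 92085 366413
10 5532 93476 272937
11 4121 94887 178050
12 2688 96320 81730

1. interest=⌊1147541·151/10000⌋=17327; principal=99008-17327=81681; balance=1147541-81681=1065860
2. interest=⌊1065860·151/10000⌋=16094; principal=99008-16094=82914; balance=1065860-82914=982946
3. interest=⌊982946·151/10000⌋=14842; principal=99008-14842=84166; balance=982946-84166=898780
4. interest=⌊898780·151/10000⌋=13571; principal=99008-13571=85437; balance=898780-85437=813343
5. interest=⌊813343·151/10000⌋=12281; principal=99008-12281=86727; balance=813343-86727=726616
6. interest=⌊726616·151/10000⌋=10971; principal=99008-10971=88037; balance=726616-88037=638579
7. interest=⌊638579·151/10000⌋=9642; principal=99008-9642=89366; balance=638579-89366=549213
8. interest=⌊549213·151/10000⌋=8293; principal=99008-8293=90715; balance=549213-90715=458498
9. interest=⌊458498·151/10000⌋=6923; principal=99008-6923=92085; balance=458498-92085=366413
10. interest=⌊366413·151/10000⌋=5532; principal=99008-5532=93476; balance=366413-93476=272937
11. interest=⌊272937·151/10000⌋=4121; principal=99008-4121=94887; balance=272937-94887=178050
12. interest=⌊178050·151/10000⌋=2688; principal=99008-2688=96320; balance=178050-96320=81730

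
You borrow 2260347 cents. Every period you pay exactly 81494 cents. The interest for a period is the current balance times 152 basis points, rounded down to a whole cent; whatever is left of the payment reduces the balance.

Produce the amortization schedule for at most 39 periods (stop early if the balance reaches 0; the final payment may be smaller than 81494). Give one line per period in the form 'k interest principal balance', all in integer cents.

1. interest=⌊2260347·152/10000⌋=34357; principal=81494-34357=47137; balance=2260347-47137=2213210
2. interest=⌊2213210·152/10000⌋=33640; principal=81494-33640=47854; balance=2213210-47854=2165356
3. interest=⌊2165356·152/10000⌋=32913; principal=81494-32913=48581; balance=2165356-48581=2116775
4. interest=⌊2116775·152/10000⌋=32174; principal=81494-32174=49320; balance=2116775-49320=2067455
5. interest=⌊2067455·152/10000⌋=31425; principal=81494-31425=50069; balance=2067455-50069=2017386
6. interest=⌊2017386·152/10000⌋=30664; principal=81494-30664=50830; balance=2017386-50830=1966556
7. interest=⌊1966556·152/10000⌋=29891; principal=81494-29891=51603; balance=1966556-51603=1914953
8. interest=⌊1914953·152/10000⌋=29107; principal=81494-29107=52387; balance=1914953-52387=1862566
9. interest=⌊1862566·152/10000⌋=28311; principal=81494-28311=53183; balance=1862566-53183=1809383
10. interest=⌊1809383·152/10000⌋=27502; principal=81494-27502=53992; balance=1809383-53992=1755391
11. interest=⌊1755391·152/10000⌋=26681; principal=81494-26681=54813; balance=1755391-54813=1700578
12. interest=⌊1700578·152/10000⌋=25848; principal=81494-25848=55646; balance=1700578-55646=1644932
13. interest=⌊1644932·152/10000⌋=25002; principal=81494-25002=56492; balance=1644932-56492=1588440
14. interest=⌊1588440·152/10000⌋=24144; principal=81494-24144=57350; balance=1588440-57350=1531090
15. interest=⌊1531090·152/10000⌋=23272; principal=81494-23272=58222; balance=1531090-58222=1472868
16. interest=⌊1472868·152/10000⌋=22387; principal=81494-22387=59107; balance=1472868-59107=1413761
17. interest=⌊1413761·152/10000⌋=21489; principal=81494-21489=60005; balance=1413761-60005=1353756
18. interest=⌊1353756·152/10000⌋=20577; principal=81494-20577=60917; balance=1353756-60917=1292839
19. interest=⌊1292839·152/10000⌋=19651; principal=81494-19651=61843; balance=1292839-61843=1230996
20. interest=⌊1230996·152/10000⌋=18711; principal=81494-18711=62783; balance=1230996-62783=1168213
21. interest=⌊1168213·152/10000⌋=17756; principal=81494-17756=63738; balance=1168213-63738=1104475
22. interest=⌊1104475·152/10000⌋=16788; principal=81494-16788=64706; balance=1104475-64706=1039769
23. interest=⌊1039769·152/10000⌋=15804; principal=81494-15804=65690; balance=1039769-65690=974079
24. interest=⌊974079·152/10000⌋=14806; principal=81494-14806=66688; balance=974079-66688=907391
25. interest=⌊907391·152/10000⌋=13792; principal=81494-13792=67702; balance=907391-67702=839689
26. interest=⌊839689·152/10000⌋=12763; principal=81494-12763=68731; balance=839689-68731=770958
27. interest=⌊770958·152/10000⌋=11718; principal=81494-11718=69776; balance=770958-69776=701182
28. interest=⌊701182·152/10000⌋=10657; principal=81494-10657=70837; balance=701182-70837=630345
29. interest=⌊630345·152/10000⌋=9581; principal=81494-9581=71913; balance=630345-71913=558432
30. interest=⌊558432·152/10000⌋=8488; principal=81494-8488=73006; balance=558432-73006=485426
31. interest=⌊485426·152/10000⌋=7378; principal=81494-7378=74116; balance=485426-74116=411310
32. interest=⌊411310·152/10000⌋=6251; principal=81494-6251=75243; balance=411310-75243=336067
33. interest=⌊336067·152/10000⌋=5108; principal=81494-5108=76386; balance=336067-76386=259681
34. interest=⌊259681·152/10000⌋=3947; principal=81494-3947=77547; balance=259681-77547=182134
35. interest=⌊182134·152/10000⌋=2768; principal=81494-2768=78726; balance=182134-78726=103408
36. interest=⌊103408·152/10000⌋=1571; principal=81494-1571=79923; balance=103408-79923=23485
37. interest=⌊23485·152/10000⌋=356; principal=min(81494-356,23485)=23485; balance=23485-23485=0

1 34357 47137 2213210
2 33640 47854 2165356
3 32913 48581 2116775
4 32174 49320 2067455
5 31425 50069 2017386
6 30664 50830 1966556
7 29891 51603 1914953
8 29107 52387 1862566
9 28311 53183 1809383
10 27502 53992 1755391
11 26681 54813 1700578
12 25848 55646 1644932
13 25002 56492 1588440
14 24144 57350 1531090
15 23272 58222 1472868
16 22387 59107 1413761
17 21489 60005 1353756
18 20577 60917 1292839
19 19651 61843 1230996
20 18711 62783 1168213
21 17756 63738 1104475
22 16788 64706 1039769
23 15804 65690 974079
24 14806 66688 907391
25 13792 67702 839689
26 12763 68731 770958
27 11718 69776 701182
28 10657 70837 630345
29 9581 71913 558432
30 8488 73006 485426
31 7378 74116 411310
32 6251 75243 336067
33 5108 76386 259681
34 3947 77547 182134
35 2768 78726 103408
36 1571 79923 23485
37 356 23485 0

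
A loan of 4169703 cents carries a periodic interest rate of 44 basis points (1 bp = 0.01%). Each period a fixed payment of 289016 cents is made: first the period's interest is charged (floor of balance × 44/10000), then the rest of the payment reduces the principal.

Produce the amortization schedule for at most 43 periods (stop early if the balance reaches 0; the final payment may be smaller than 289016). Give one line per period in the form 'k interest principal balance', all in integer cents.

1. interest=⌊4169703·44/10000⌋=18346; principal=289016-18346=270670; balance=4169703-270670=3899033
2. interest=⌊3899033·44/10000⌋=17155; principal=289016-17155=271861; balance=3899033-271861=3627172
3. interest=⌊3627172·44/10000⌋=15959; principal=289016-15959=273057; balance=3627172-273057=3354115
4. interest=⌊3354115·44/10000⌋=14758; principal=289016-14758=274258; balance=3354115-274258=3079857
5. interest=⌊3079857·44/10000⌋=13551; principal=289016-13551=275465; balance=3079857-275465=2804392
6. interest=⌊2804392·44/10000⌋=12339; principal=289016-12339=276677; balance=2804392-276677=2527715
7. interest=⌊2527715·44/10000⌋=11121; principal=289016-11121=277895; balance=2527715-277895=2249820
8. interest=⌊2249820·44/10000⌋=9899; principal=289016-9899=279117; balance=2249820-279117=1970703
9. interest=⌊1970703·44/10000⌋=8671; principal=289016-8671=280345; balance=1970703-280345=1690358
10. interest=⌊1690358·44/10000⌋=7437; principal=289016-7437=281579; balance=1690358-281579=1408779
11. interest=⌊1408779·44/10000⌋=6198; principal=289016-6198=282818; balance=1408779-282818=1125961
12. interest=⌊1125961·44/10000⌋=4954; principal=289016-4954=284062; balance=1125961-284062=841899
13. interest=⌊841899·44/10000⌋=3704; principal=289016-3704=285312; balance=841899-285312=556587
14. interest=⌊556587·44/10000⌋=2448; principal=289016-2448=286568; balance=556587-286568=270019
15. interest=⌊270019·44/10000⌋=1188; principal=min(289016-1188,270019)=270019; balance=270019-270019=0

1 18346 270670 3899033
2 17155 271861 3627172
3 15959 273057 3354115
4 14758 274258 3079857
5 13551 275465 2804392
6 12339 276677 2527715
7 11121 277895 2249820
8 9899 279117 1970703
9 8671 280345 1690358
10 7437 281579 1408779
11 6198 282818 1125961
12 4954 284062 841899
13 3704 285312 556587
14 2448 286568 270019
15 1188 270019 0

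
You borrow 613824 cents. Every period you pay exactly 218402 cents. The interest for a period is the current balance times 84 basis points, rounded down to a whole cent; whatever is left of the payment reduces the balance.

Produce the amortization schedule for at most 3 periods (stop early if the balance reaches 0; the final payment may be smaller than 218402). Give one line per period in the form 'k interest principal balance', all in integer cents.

1 5156 213246 400578
2 3364 215038 185540
3 1558 185540 0

1. interest=⌊613824·84/10000⌋=5156; principal=218402-5156=213246; balance=613824-213246=400578
2. interest=⌊400578·84/10000⌋=3364; principal=218402-3364=215038; balance=400578-215038=185540
3. interest=⌊185540·84/10000⌋=1558; principal=min(218402-1558,185540)=185540; balance=185540-185540=0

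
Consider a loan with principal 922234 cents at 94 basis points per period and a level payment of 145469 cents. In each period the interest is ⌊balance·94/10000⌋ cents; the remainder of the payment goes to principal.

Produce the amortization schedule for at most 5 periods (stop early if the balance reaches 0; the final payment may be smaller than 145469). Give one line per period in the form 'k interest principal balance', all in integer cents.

1 8668 136801 785433
2 7383 138086 647347
3 6085 139384 507963
4 4774 140695 367268
5 3452 142017 225251

1. interest=⌊922234·94/10000⌋=8668; principal=145469-8668=136801; balance=922234-136801=785433
2. interest=⌊785433·94/10000⌋=7383; principal=145469-7383=138086; balance=785433-138086=647347
3. interest=⌊647347·94/10000⌋=6085; principal=145469-6085=139384; balance=647347-139384=507963
4. interest=⌊507963·94/10000⌋=4774; principal=145469-4774=140695; balance=507963-140695=367268
5. interest=⌊367268·94/10000⌋=3452; principal=145469-3452=142017; balance=367268-142017=225251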